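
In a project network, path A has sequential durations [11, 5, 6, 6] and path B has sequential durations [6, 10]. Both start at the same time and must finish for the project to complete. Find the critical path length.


Path A total = 11 + 5 + 6 + 6 = 28
Path B total = 6 + 10 = 16
Critical path = longest path = max(28, 16) = 28

28


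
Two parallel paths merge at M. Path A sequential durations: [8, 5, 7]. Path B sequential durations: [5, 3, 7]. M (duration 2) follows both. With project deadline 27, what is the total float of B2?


Forward pass: ES(B2) = sum of predecessors on chain B = 5
EF = ES + duration = 5 + 3 = 8
Backward pass: LF(M) = deadline = 27; LS(M) = 27 - 2 = 25
LF(B2) = LS(M) - sum(successors on chain B) = 25 - 7 = 18
LS = LF - duration = 18 - 3 = 15
Total float = LS - ES = 15 - 5 = 10

10


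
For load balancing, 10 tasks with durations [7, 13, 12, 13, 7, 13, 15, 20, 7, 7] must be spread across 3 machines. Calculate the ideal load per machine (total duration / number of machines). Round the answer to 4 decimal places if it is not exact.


Total processing time = 7 + 13 + 12 + 13 + 7 + 13 + 15 + 20 + 7 + 7 = 114
Number of machines = 3
Ideal balanced load = 114 / 3 = 38.0

38.0


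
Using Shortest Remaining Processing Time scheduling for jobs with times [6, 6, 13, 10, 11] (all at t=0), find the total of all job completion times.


Since all jobs arrive at t=0, SRPT equals SPT ordering.
SPT order: [6, 6, 10, 11, 13]
Completion times:
  Job 1: p=6, C=6
  Job 2: p=6, C=12
  Job 3: p=10, C=22
  Job 4: p=11, C=33
  Job 5: p=13, C=46
Total completion time = 6 + 12 + 22 + 33 + 46 = 119

119


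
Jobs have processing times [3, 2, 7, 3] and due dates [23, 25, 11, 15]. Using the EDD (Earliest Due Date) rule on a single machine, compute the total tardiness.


Sort by due date (EDD order): [(7, 11), (3, 15), (3, 23), (2, 25)]
Compute completion times and tardiness:
  Job 1: p=7, d=11, C=7, tardiness=max(0,7-11)=0
  Job 2: p=3, d=15, C=10, tardiness=max(0,10-15)=0
  Job 3: p=3, d=23, C=13, tardiness=max(0,13-23)=0
  Job 4: p=2, d=25, C=15, tardiness=max(0,15-25)=0
Total tardiness = 0

0


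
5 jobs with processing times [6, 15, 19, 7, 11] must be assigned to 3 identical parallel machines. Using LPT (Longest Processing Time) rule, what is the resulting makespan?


Sort jobs in decreasing order (LPT): [19, 15, 11, 7, 6]
Assign each job to the least loaded machine:
  Machine 1: jobs [19], load = 19
  Machine 2: jobs [15, 6], load = 21
  Machine 3: jobs [11, 7], load = 18
Makespan = max load = 21

21


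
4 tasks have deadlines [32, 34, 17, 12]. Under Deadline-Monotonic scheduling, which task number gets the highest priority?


Sort tasks by relative deadline (ascending):
  Task 4: deadline = 12
  Task 3: deadline = 17
  Task 1: deadline = 32
  Task 2: deadline = 34
Priority order (highest first): [4, 3, 1, 2]
Highest priority task = 4

4


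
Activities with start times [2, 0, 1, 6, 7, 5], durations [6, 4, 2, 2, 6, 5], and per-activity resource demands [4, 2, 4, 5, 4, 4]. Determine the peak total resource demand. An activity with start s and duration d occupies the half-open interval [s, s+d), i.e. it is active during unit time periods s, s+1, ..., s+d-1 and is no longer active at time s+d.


Each activity i is active on [start_i, start_i + duration_i).
Compute total resource usage per time slot:
  t=0: active resources = [2], total = 2
  t=1: active resources = [2, 4], total = 6
  t=2: active resources = [4, 2, 4], total = 10
  t=3: active resources = [4, 2], total = 6
  t=4: active resources = [4], total = 4
  t=5: active resources = [4, 4], total = 8
  t=6: active resources = [4, 5, 4], total = 13
  t=7: active resources = [4, 5, 4, 4], total = 17
  t=8: active resources = [4, 4], total = 8
  t=9: active resources = [4, 4], total = 8
  t=10: active resources = [4], total = 4
  t=11: active resources = [4], total = 4
  t=12: active resources = [4], total = 4
Peak resource demand = 17

17


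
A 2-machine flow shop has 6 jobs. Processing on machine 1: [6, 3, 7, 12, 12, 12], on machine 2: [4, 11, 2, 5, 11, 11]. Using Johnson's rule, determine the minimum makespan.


Apply Johnson's rule:
  Group 1 (a <= b): [(2, 3, 11)]
  Group 2 (a > b): [(5, 12, 11), (6, 12, 11), (4, 12, 5), (1, 6, 4), (3, 7, 2)]
Optimal job order: [2, 5, 6, 4, 1, 3]
Schedule:
  Job 2: M1 done at 3, M2 done at 14
  Job 5: M1 done at 15, M2 done at 26
  Job 6: M1 done at 27, M2 done at 38
  Job 4: M1 done at 39, M2 done at 44
  Job 1: M1 done at 45, M2 done at 49
  Job 3: M1 done at 52, M2 done at 54
Makespan = 54

54


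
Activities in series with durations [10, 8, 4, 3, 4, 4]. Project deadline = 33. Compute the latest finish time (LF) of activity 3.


LF(activity 3) = deadline - sum of successor durations
Successors: activities 4 through 6 with durations [3, 4, 4]
Sum of successor durations = 11
LF = 33 - 11 = 22

22


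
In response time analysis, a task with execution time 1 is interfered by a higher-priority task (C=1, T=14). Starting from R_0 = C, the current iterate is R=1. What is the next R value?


R_next = C + ceil(R_prev / T_hp) * C_hp
ceil(1 / 14) = ceil(0.0714) = 1
Interference = 1 * 1 = 1
R_next = 1 + 1 = 2

2


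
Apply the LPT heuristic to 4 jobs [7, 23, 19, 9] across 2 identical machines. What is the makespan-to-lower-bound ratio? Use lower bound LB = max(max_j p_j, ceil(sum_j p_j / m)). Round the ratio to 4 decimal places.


LPT order: [23, 19, 9, 7]
Machine loads after assignment: [30, 28]
LPT makespan = 30
Lower bound = max(max_job, ceil(total/2)) = max(23, 29) = 29
Ratio = 30 / 29 = 1.0345

1.0345


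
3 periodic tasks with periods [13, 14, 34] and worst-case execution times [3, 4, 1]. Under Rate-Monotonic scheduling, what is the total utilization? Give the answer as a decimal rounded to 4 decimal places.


Compute individual utilizations (exact fractions):
  Task 1: C/T = 3/13 (approx. 0.2308)
  Task 2: C/T = 4/14 = 2/7 (approx. 0.2857)
  Task 3: C/T = 1/34 (approx. 0.0294)
Total utilization U = 3/13 + 2/7 + 1/34 = 1689/3094
Rounded to 4 decimal places: U = 0.5459
RM (Liu & Layland) bound for 3 tasks = 0.779763; compare with U = 1689/3094 (approx. 0.545895)
U <= bound, so schedulable by RM sufficient condition.

0.5459


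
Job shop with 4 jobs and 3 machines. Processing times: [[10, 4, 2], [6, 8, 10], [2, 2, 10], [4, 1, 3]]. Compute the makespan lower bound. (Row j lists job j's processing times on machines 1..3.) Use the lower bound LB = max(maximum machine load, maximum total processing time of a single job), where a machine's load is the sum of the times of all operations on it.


Machine loads:
  Machine 1: 10 + 6 + 2 + 4 = 22
  Machine 2: 4 + 8 + 2 + 1 = 15
  Machine 3: 2 + 10 + 10 + 3 = 25
Max machine load = 25
Job totals:
  Job 1: 16
  Job 2: 24
  Job 3: 14
  Job 4: 8
Max job total = 24
Lower bound = max(25, 24) = 25

25


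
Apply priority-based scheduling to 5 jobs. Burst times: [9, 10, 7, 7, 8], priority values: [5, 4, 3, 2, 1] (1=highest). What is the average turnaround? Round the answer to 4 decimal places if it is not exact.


Sort by priority (ascending = highest first):
Order: [(1, 8), (2, 7), (3, 7), (4, 10), (5, 9)]
Completion times:
  Priority 1, burst=8, C=8
  Priority 2, burst=7, C=15
  Priority 3, burst=7, C=22
  Priority 4, burst=10, C=32
  Priority 5, burst=9, C=41
Average turnaround = 118/5 = 23.6

23.6


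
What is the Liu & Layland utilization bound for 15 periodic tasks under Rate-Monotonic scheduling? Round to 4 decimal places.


Compute 2^(1/15) = 1.0472941228
Subtract 1: 1.0472941228 - 1 = 0.0472941228
Multiply by n: 15 * 0.0472941228 = 0.7094118420
Round to 4 dp: 0.7094

0.7094


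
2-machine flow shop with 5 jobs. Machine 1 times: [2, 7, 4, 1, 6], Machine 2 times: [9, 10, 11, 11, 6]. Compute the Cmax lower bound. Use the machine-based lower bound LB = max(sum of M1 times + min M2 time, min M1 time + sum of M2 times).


LB1 = sum(M1 times) + min(M2 times) = 20 + 6 = 26
LB2 = min(M1 times) + sum(M2 times) = 1 + 47 = 48
Lower bound = max(LB1, LB2) = max(26, 48) = 48

48


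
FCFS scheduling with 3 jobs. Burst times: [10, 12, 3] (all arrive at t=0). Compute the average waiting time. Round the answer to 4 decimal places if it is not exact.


FCFS order (as given): [10, 12, 3]
Waiting times:
  Job 1: wait = 0
  Job 2: wait = 10
  Job 3: wait = 22
Sum of waiting times = 32
Average waiting time = 32/3 = 10.6667

10.6667


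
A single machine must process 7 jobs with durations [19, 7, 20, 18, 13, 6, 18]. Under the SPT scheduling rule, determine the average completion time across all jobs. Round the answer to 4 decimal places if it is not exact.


Sort jobs by processing time (SPT order): [6, 7, 13, 18, 18, 19, 20]
Compute completion times sequentially:
  Job 1: processing = 6, completes at 6
  Job 2: processing = 7, completes at 13
  Job 3: processing = 13, completes at 26
  Job 4: processing = 18, completes at 44
  Job 5: processing = 18, completes at 62
  Job 6: processing = 19, completes at 81
  Job 7: processing = 20, completes at 101
Sum of completion times = 333
Average completion time = 333/7 = 47.5714

47.5714


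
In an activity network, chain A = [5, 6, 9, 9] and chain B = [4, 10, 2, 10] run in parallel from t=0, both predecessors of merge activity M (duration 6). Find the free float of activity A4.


ES(A4) = sum of predecessors on chain A = 20
EF(A4) = ES + duration = 20 + 9 = 29
Successor of A4 is M. ES(M) = max(sum(A), sum(B)) = max(29, 26) = 29
Free float = ES(successor) - EF(current) = 29 - 29 = 0

0


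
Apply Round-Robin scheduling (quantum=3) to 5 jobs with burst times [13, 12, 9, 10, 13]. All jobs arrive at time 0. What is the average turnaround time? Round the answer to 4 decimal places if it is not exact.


Time quantum = 3
Execution trace:
  J1 runs 3 units, time = 3
  J2 runs 3 units, time = 6
  J3 runs 3 units, time = 9
  J4 runs 3 units, time = 12
  J5 runs 3 units, time = 15
  J1 runs 3 units, time = 18
  J2 runs 3 units, time = 21
  J3 runs 3 units, time = 24
  J4 runs 3 units, time = 27
  J5 runs 3 units, time = 30
  J1 runs 3 units, time = 33
  J2 runs 3 units, time = 36
  J3 runs 3 units, time = 39
  J4 runs 3 units, time = 42
  J5 runs 3 units, time = 45
  J1 runs 3 units, time = 48
  J2 runs 3 units, time = 51
  J4 runs 1 units, time = 52
  J5 runs 3 units, time = 55
  J1 runs 1 units, time = 56
  J5 runs 1 units, time = 57
Finish times: [56, 51, 39, 52, 57]
Average turnaround = 255/5 = 51.0

51.0


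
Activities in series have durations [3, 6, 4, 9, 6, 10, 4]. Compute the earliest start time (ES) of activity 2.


Activity 2 starts after activities 1 through 1 complete.
Predecessor durations: [3]
ES = 3 = 3

3


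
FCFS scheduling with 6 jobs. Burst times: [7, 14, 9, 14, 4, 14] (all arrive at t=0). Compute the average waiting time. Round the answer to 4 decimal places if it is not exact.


FCFS order (as given): [7, 14, 9, 14, 4, 14]
Waiting times:
  Job 1: wait = 0
  Job 2: wait = 7
  Job 3: wait = 21
  Job 4: wait = 30
  Job 5: wait = 44
  Job 6: wait = 48
Sum of waiting times = 150
Average waiting time = 150/6 = 25.0

25.0


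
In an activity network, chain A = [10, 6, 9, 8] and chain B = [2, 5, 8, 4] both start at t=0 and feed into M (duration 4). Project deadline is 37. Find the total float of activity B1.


Forward pass: ES(B1) = sum of predecessors on chain B = 0
EF = ES + duration = 0 + 2 = 2
Backward pass: LF(M) = deadline = 37; LS(M) = 37 - 4 = 33
LF(B1) = LS(M) - sum(successors on chain B) = 33 - 17 = 16
LS = LF - duration = 16 - 2 = 14
Total float = LS - ES = 14 - 0 = 14

14


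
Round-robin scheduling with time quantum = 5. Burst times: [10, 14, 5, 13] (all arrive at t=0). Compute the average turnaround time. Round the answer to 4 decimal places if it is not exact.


Time quantum = 5
Execution trace:
  J1 runs 5 units, time = 5
  J2 runs 5 units, time = 10
  J3 runs 5 units, time = 15
  J4 runs 5 units, time = 20
  J1 runs 5 units, time = 25
  J2 runs 5 units, time = 30
  J4 runs 5 units, time = 35
  J2 runs 4 units, time = 39
  J4 runs 3 units, time = 42
Finish times: [25, 39, 15, 42]
Average turnaround = 121/4 = 30.25

30.25


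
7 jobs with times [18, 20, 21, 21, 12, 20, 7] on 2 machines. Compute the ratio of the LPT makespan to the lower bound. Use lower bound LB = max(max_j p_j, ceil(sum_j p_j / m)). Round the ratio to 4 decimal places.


LPT order: [21, 21, 20, 20, 18, 12, 7]
Machine loads after assignment: [59, 60]
LPT makespan = 60
Lower bound = max(max_job, ceil(total/2)) = max(21, 60) = 60
Ratio = 60 / 60 = 1.0

1.0


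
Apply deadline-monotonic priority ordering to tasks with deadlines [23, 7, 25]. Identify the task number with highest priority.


Sort tasks by relative deadline (ascending):
  Task 2: deadline = 7
  Task 1: deadline = 23
  Task 3: deadline = 25
Priority order (highest first): [2, 1, 3]
Highest priority task = 2

2


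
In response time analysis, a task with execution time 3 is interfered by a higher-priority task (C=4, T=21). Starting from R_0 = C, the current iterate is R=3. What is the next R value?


R_next = C + ceil(R_prev / T_hp) * C_hp
ceil(3 / 21) = ceil(0.1429) = 1
Interference = 1 * 4 = 4
R_next = 3 + 4 = 7

7


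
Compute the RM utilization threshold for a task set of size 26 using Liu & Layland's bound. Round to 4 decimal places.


Compute 2^(1/26) = 1.0270180507
Subtract 1: 1.0270180507 - 1 = 0.0270180507
Multiply by n: 26 * 0.0270180507 = 0.7024693182
Round to 4 dp: 0.7025

0.7025


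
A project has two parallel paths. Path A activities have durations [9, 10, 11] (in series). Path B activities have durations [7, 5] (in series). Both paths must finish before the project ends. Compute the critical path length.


Path A total = 9 + 10 + 11 = 30
Path B total = 7 + 5 = 12
Critical path = longest path = max(30, 12) = 30

30


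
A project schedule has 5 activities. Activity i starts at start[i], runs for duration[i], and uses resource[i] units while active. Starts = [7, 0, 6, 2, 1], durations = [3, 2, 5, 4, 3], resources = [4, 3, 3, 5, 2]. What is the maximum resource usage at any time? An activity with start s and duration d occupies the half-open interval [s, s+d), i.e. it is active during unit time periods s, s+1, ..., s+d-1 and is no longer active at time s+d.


Each activity i is active on [start_i, start_i + duration_i).
Compute total resource usage per time slot:
  t=0: active resources = [3], total = 3
  t=1: active resources = [3, 2], total = 5
  t=2: active resources = [5, 2], total = 7
  t=3: active resources = [5, 2], total = 7
  t=4: active resources = [5], total = 5
  t=5: active resources = [5], total = 5
  t=6: active resources = [3], total = 3
  t=7: active resources = [4, 3], total = 7
  t=8: active resources = [4, 3], total = 7
  t=9: active resources = [4, 3], total = 7
  t=10: active resources = [3], total = 3
Peak resource demand = 7

7


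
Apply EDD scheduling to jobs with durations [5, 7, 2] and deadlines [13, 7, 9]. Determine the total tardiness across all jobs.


Sort by due date (EDD order): [(7, 7), (2, 9), (5, 13)]
Compute completion times and tardiness:
  Job 1: p=7, d=7, C=7, tardiness=max(0,7-7)=0
  Job 2: p=2, d=9, C=9, tardiness=max(0,9-9)=0
  Job 3: p=5, d=13, C=14, tardiness=max(0,14-13)=1
Total tardiness = 1

1


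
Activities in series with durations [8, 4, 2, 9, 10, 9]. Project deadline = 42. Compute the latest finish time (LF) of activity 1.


LF(activity 1) = deadline - sum of successor durations
Successors: activities 2 through 6 with durations [4, 2, 9, 10, 9]
Sum of successor durations = 34
LF = 42 - 34 = 8

8


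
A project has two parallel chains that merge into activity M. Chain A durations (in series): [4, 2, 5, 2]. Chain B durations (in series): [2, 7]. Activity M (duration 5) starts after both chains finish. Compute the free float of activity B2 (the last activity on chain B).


ES(B2) = sum of predecessors on chain B = 2
EF(B2) = ES + duration = 2 + 7 = 9
Successor of B2 is M. ES(M) = max(sum(A), sum(B)) = max(13, 9) = 13
Free float = ES(successor) - EF(current) = 13 - 9 = 4

4


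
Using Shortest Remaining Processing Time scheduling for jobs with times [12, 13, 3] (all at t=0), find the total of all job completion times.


Since all jobs arrive at t=0, SRPT equals SPT ordering.
SPT order: [3, 12, 13]
Completion times:
  Job 1: p=3, C=3
  Job 2: p=12, C=15
  Job 3: p=13, C=28
Total completion time = 3 + 15 + 28 = 46

46


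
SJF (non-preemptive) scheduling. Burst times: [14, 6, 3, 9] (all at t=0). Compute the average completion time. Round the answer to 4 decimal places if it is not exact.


SJF order (ascending): [3, 6, 9, 14]
Completion times:
  Job 1: burst=3, C=3
  Job 2: burst=6, C=9
  Job 3: burst=9, C=18
  Job 4: burst=14, C=32
Average completion = 62/4 = 15.5

15.5


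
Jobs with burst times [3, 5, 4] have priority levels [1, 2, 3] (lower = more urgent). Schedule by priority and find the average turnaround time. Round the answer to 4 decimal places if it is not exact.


Sort by priority (ascending = highest first):
Order: [(1, 3), (2, 5), (3, 4)]
Completion times:
  Priority 1, burst=3, C=3
  Priority 2, burst=5, C=8
  Priority 3, burst=4, C=12
Average turnaround = 23/3 = 7.6667

7.6667


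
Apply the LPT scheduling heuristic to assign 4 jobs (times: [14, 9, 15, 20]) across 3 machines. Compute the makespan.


Sort jobs in decreasing order (LPT): [20, 15, 14, 9]
Assign each job to the least loaded machine:
  Machine 1: jobs [20], load = 20
  Machine 2: jobs [15], load = 15
  Machine 3: jobs [14, 9], load = 23
Makespan = max load = 23

23


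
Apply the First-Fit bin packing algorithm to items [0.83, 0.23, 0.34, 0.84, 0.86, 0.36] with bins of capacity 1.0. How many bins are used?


Place items sequentially using First-Fit:
  Item 0.83 -> new Bin 1
  Item 0.23 -> new Bin 2
  Item 0.34 -> Bin 2 (now 0.57)
  Item 0.84 -> new Bin 3
  Item 0.86 -> new Bin 4
  Item 0.36 -> Bin 2 (now 0.93)
Total bins used = 4

4


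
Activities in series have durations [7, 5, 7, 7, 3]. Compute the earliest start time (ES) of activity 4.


Activity 4 starts after activities 1 through 3 complete.
Predecessor durations: [7, 5, 7]
ES = 7 + 5 + 7 = 19

19


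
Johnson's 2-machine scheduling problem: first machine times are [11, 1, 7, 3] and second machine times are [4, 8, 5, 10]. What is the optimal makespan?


Apply Johnson's rule:
  Group 1 (a <= b): [(2, 1, 8), (4, 3, 10)]
  Group 2 (a > b): [(3, 7, 5), (1, 11, 4)]
Optimal job order: [2, 4, 3, 1]
Schedule:
  Job 2: M1 done at 1, M2 done at 9
  Job 4: M1 done at 4, M2 done at 19
  Job 3: M1 done at 11, M2 done at 24
  Job 1: M1 done at 22, M2 done at 28
Makespan = 28

28


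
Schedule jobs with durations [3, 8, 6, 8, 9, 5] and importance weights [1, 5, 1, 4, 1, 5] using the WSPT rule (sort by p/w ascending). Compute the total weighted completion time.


Compute p/w ratios and sort ascending (WSPT): [(5, 5), (8, 5), (8, 4), (3, 1), (6, 1), (9, 1)]
Compute weighted completion times:
  Job (p=5,w=5): C=5, w*C=5*5=25
  Job (p=8,w=5): C=13, w*C=5*13=65
  Job (p=8,w=4): C=21, w*C=4*21=84
  Job (p=3,w=1): C=24, w*C=1*24=24
  Job (p=6,w=1): C=30, w*C=1*30=30
  Job (p=9,w=1): C=39, w*C=1*39=39
Total weighted completion time = 267

267


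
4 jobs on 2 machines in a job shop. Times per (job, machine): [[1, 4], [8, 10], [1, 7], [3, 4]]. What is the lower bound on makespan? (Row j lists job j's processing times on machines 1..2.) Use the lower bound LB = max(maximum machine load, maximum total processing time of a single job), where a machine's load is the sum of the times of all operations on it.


Machine loads:
  Machine 1: 1 + 8 + 1 + 3 = 13
  Machine 2: 4 + 10 + 7 + 4 = 25
Max machine load = 25
Job totals:
  Job 1: 5
  Job 2: 18
  Job 3: 8
  Job 4: 7
Max job total = 18
Lower bound = max(25, 18) = 25

25


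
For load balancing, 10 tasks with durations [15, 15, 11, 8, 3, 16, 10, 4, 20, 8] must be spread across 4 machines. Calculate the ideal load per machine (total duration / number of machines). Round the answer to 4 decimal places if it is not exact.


Total processing time = 15 + 15 + 11 + 8 + 3 + 16 + 10 + 4 + 20 + 8 = 110
Number of machines = 4
Ideal balanced load = 110 / 4 = 27.5

27.5


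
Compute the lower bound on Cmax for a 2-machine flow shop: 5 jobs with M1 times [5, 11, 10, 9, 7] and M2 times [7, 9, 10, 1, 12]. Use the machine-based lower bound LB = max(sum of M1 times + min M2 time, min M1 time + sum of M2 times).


LB1 = sum(M1 times) + min(M2 times) = 42 + 1 = 43
LB2 = min(M1 times) + sum(M2 times) = 5 + 39 = 44
Lower bound = max(LB1, LB2) = max(43, 44) = 44

44


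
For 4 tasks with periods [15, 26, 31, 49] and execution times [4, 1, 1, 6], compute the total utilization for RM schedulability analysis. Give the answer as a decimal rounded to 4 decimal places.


Compute individual utilizations (exact fractions):
  Task 1: C/T = 4/15 (approx. 0.2667)
  Task 2: C/T = 1/26 (approx. 0.0385)
  Task 3: C/T = 1/31 (approx. 0.0323)
  Task 4: C/T = 6/49 (approx. 0.1224)
Total utilization U = 4/15 + 1/26 + 1/31 + 6/49 = 272411/592410
Rounded to 4 decimal places: U = 0.4598
RM (Liu & Layland) bound for 4 tasks = 0.756828; compare with U = 272411/592410 (approx. 0.459835)
U <= bound, so schedulable by RM sufficient condition.

0.4598


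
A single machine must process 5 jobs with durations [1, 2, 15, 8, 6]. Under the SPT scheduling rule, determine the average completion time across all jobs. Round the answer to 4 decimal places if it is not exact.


Sort jobs by processing time (SPT order): [1, 2, 6, 8, 15]
Compute completion times sequentially:
  Job 1: processing = 1, completes at 1
  Job 2: processing = 2, completes at 3
  Job 3: processing = 6, completes at 9
  Job 4: processing = 8, completes at 17
  Job 5: processing = 15, completes at 32
Sum of completion times = 62
Average completion time = 62/5 = 12.4

12.4


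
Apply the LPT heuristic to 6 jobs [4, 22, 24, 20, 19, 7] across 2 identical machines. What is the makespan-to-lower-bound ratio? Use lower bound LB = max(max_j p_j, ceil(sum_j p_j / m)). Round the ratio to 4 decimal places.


LPT order: [24, 22, 20, 19, 7, 4]
Machine loads after assignment: [47, 49]
LPT makespan = 49
Lower bound = max(max_job, ceil(total/2)) = max(24, 48) = 48
Ratio = 49 / 48 = 1.0208

1.0208


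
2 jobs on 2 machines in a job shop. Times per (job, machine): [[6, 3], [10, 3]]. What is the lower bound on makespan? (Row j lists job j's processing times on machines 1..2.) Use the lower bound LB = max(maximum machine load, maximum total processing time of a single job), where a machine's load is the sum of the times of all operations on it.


Machine loads:
  Machine 1: 6 + 10 = 16
  Machine 2: 3 + 3 = 6
Max machine load = 16
Job totals:
  Job 1: 9
  Job 2: 13
Max job total = 13
Lower bound = max(16, 13) = 16

16


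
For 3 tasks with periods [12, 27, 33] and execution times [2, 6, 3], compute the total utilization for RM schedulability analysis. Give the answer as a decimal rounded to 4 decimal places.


Compute individual utilizations (exact fractions):
  Task 1: C/T = 2/12 = 1/6 (approx. 0.1667)
  Task 2: C/T = 6/27 = 2/9 (approx. 0.2222)
  Task 3: C/T = 3/33 = 1/11 (approx. 0.0909)
Total utilization U = 1/6 + 2/9 + 1/11 = 95/198
Rounded to 4 decimal places: U = 0.4798
RM (Liu & Layland) bound for 3 tasks = 0.779763; compare with U = 95/198 (approx. 0.479798)
U <= bound, so schedulable by RM sufficient condition.

0.4798


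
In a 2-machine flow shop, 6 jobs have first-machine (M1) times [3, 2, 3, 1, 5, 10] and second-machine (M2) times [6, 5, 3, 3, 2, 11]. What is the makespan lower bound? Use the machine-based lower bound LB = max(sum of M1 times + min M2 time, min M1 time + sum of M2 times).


LB1 = sum(M1 times) + min(M2 times) = 24 + 2 = 26
LB2 = min(M1 times) + sum(M2 times) = 1 + 30 = 31
Lower bound = max(LB1, LB2) = max(26, 31) = 31

31


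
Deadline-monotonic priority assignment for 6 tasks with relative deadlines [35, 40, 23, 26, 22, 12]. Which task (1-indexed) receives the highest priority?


Sort tasks by relative deadline (ascending):
  Task 6: deadline = 12
  Task 5: deadline = 22
  Task 3: deadline = 23
  Task 4: deadline = 26
  Task 1: deadline = 35
  Task 2: deadline = 40
Priority order (highest first): [6, 5, 3, 4, 1, 2]
Highest priority task = 6

6


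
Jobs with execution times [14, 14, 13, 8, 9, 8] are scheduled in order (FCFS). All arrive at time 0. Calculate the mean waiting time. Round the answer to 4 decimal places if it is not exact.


FCFS order (as given): [14, 14, 13, 8, 9, 8]
Waiting times:
  Job 1: wait = 0
  Job 2: wait = 14
  Job 3: wait = 28
  Job 4: wait = 41
  Job 5: wait = 49
  Job 6: wait = 58
Sum of waiting times = 190
Average waiting time = 190/6 = 31.6667

31.6667


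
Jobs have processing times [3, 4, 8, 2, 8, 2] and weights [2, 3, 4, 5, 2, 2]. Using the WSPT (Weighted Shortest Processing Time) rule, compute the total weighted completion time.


Compute p/w ratios and sort ascending (WSPT): [(2, 5), (2, 2), (4, 3), (3, 2), (8, 4), (8, 2)]
Compute weighted completion times:
  Job (p=2,w=5): C=2, w*C=5*2=10
  Job (p=2,w=2): C=4, w*C=2*4=8
  Job (p=4,w=3): C=8, w*C=3*8=24
  Job (p=3,w=2): C=11, w*C=2*11=22
  Job (p=8,w=4): C=19, w*C=4*19=76
  Job (p=8,w=2): C=27, w*C=2*27=54
Total weighted completion time = 194

194


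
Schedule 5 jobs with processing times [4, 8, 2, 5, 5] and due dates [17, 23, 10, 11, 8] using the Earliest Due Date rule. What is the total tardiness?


Sort by due date (EDD order): [(5, 8), (2, 10), (5, 11), (4, 17), (8, 23)]
Compute completion times and tardiness:
  Job 1: p=5, d=8, C=5, tardiness=max(0,5-8)=0
  Job 2: p=2, d=10, C=7, tardiness=max(0,7-10)=0
  Job 3: p=5, d=11, C=12, tardiness=max(0,12-11)=1
  Job 4: p=4, d=17, C=16, tardiness=max(0,16-17)=0
  Job 5: p=8, d=23, C=24, tardiness=max(0,24-23)=1
Total tardiness = 2

2


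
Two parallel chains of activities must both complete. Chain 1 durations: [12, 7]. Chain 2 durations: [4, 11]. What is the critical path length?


Path A total = 12 + 7 = 19
Path B total = 4 + 11 = 15
Critical path = longest path = max(19, 15) = 19

19


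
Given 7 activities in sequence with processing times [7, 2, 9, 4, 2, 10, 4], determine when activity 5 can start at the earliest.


Activity 5 starts after activities 1 through 4 complete.
Predecessor durations: [7, 2, 9, 4]
ES = 7 + 2 + 9 + 4 = 22

22


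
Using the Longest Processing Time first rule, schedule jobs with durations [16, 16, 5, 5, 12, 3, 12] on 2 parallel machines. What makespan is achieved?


Sort jobs in decreasing order (LPT): [16, 16, 12, 12, 5, 5, 3]
Assign each job to the least loaded machine:
  Machine 1: jobs [16, 12, 5, 3], load = 36
  Machine 2: jobs [16, 12, 5], load = 33
Makespan = max load = 36

36


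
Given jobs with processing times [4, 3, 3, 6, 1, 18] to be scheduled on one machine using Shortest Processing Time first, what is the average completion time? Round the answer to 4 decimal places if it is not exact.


Sort jobs by processing time (SPT order): [1, 3, 3, 4, 6, 18]
Compute completion times sequentially:
  Job 1: processing = 1, completes at 1
  Job 2: processing = 3, completes at 4
  Job 3: processing = 3, completes at 7
  Job 4: processing = 4, completes at 11
  Job 5: processing = 6, completes at 17
  Job 6: processing = 18, completes at 35
Sum of completion times = 75
Average completion time = 75/6 = 12.5

12.5


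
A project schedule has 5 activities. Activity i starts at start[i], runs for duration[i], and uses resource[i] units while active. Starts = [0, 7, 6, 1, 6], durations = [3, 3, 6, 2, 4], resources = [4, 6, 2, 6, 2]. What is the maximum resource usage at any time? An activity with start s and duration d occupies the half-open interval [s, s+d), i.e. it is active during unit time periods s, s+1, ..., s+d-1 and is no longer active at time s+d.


Each activity i is active on [start_i, start_i + duration_i).
Compute total resource usage per time slot:
  t=0: active resources = [4], total = 4
  t=1: active resources = [4, 6], total = 10
  t=2: active resources = [4, 6], total = 10
  t=3: active resources = [], total = 0
  t=4: active resources = [], total = 0
  t=5: active resources = [], total = 0
  t=6: active resources = [2, 2], total = 4
  t=7: active resources = [6, 2, 2], total = 10
  t=8: active resources = [6, 2, 2], total = 10
  t=9: active resources = [6, 2, 2], total = 10
  t=10: active resources = [2], total = 2
  t=11: active resources = [2], total = 2
Peak resource demand = 10

10


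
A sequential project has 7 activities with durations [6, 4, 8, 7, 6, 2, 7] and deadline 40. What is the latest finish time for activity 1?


LF(activity 1) = deadline - sum of successor durations
Successors: activities 2 through 7 with durations [4, 8, 7, 6, 2, 7]
Sum of successor durations = 34
LF = 40 - 34 = 6

6


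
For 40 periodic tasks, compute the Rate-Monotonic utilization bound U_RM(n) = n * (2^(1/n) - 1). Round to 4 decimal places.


Compute 2^(1/40) = 1.0174796921
Subtract 1: 1.0174796921 - 1 = 0.0174796921
Multiply by n: 40 * 0.0174796921 = 0.6991876840
Round to 4 dp: 0.6992

0.6992


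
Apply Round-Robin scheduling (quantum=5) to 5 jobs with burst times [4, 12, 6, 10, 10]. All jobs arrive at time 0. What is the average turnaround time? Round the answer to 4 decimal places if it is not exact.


Time quantum = 5
Execution trace:
  J1 runs 4 units, time = 4
  J2 runs 5 units, time = 9
  J3 runs 5 units, time = 14
  J4 runs 5 units, time = 19
  J5 runs 5 units, time = 24
  J2 runs 5 units, time = 29
  J3 runs 1 units, time = 30
  J4 runs 5 units, time = 35
  J5 runs 5 units, time = 40
  J2 runs 2 units, time = 42
Finish times: [4, 42, 30, 35, 40]
Average turnaround = 151/5 = 30.2

30.2


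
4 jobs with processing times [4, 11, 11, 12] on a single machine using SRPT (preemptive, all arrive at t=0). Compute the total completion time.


Since all jobs arrive at t=0, SRPT equals SPT ordering.
SPT order: [4, 11, 11, 12]
Completion times:
  Job 1: p=4, C=4
  Job 2: p=11, C=15
  Job 3: p=11, C=26
  Job 4: p=12, C=38
Total completion time = 4 + 15 + 26 + 38 = 83

83


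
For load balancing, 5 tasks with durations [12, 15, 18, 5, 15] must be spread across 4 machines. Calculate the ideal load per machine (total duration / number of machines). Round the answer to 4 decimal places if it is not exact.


Total processing time = 12 + 15 + 18 + 5 + 15 = 65
Number of machines = 4
Ideal balanced load = 65 / 4 = 16.25

16.25


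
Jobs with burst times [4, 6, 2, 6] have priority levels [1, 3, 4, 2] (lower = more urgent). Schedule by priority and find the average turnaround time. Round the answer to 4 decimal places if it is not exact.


Sort by priority (ascending = highest first):
Order: [(1, 4), (2, 6), (3, 6), (4, 2)]
Completion times:
  Priority 1, burst=4, C=4
  Priority 2, burst=6, C=10
  Priority 3, burst=6, C=16
  Priority 4, burst=2, C=18
Average turnaround = 48/4 = 12.0

12.0


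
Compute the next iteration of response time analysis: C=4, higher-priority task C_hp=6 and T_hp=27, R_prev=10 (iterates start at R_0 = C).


R_next = C + ceil(R_prev / T_hp) * C_hp
ceil(10 / 27) = ceil(0.3704) = 1
Interference = 1 * 6 = 6
R_next = 4 + 6 = 10
R_next = R_prev, so the iteration has converged (response time = 10).

10


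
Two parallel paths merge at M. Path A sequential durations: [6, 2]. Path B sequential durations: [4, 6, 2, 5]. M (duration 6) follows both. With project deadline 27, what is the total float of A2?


Forward pass: ES(A2) = sum of predecessors on chain A = 6
EF = ES + duration = 6 + 2 = 8
Backward pass: LF(M) = deadline = 27; LS(M) = 27 - 6 = 21
LF(A2) = LS(M) - sum(successors on chain A) = 21 - 0 = 21
LS = LF - duration = 21 - 2 = 19
Total float = LS - ES = 19 - 6 = 13

13


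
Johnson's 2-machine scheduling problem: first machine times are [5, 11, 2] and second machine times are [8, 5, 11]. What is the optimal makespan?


Apply Johnson's rule:
  Group 1 (a <= b): [(3, 2, 11), (1, 5, 8)]
  Group 2 (a > b): [(2, 11, 5)]
Optimal job order: [3, 1, 2]
Schedule:
  Job 3: M1 done at 2, M2 done at 13
  Job 1: M1 done at 7, M2 done at 21
  Job 2: M1 done at 18, M2 done at 26
Makespan = 26

26


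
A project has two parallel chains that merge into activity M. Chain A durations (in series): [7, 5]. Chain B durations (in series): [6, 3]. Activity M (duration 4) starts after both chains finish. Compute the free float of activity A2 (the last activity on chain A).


ES(A2) = sum of predecessors on chain A = 7
EF(A2) = ES + duration = 7 + 5 = 12
Successor of A2 is M. ES(M) = max(sum(A), sum(B)) = max(12, 9) = 12
Free float = ES(successor) - EF(current) = 12 - 12 = 0

0


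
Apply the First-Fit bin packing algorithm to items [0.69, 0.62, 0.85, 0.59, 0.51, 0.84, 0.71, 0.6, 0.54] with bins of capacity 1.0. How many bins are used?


Place items sequentially using First-Fit:
  Item 0.69 -> new Bin 1
  Item 0.62 -> new Bin 2
  Item 0.85 -> new Bin 3
  Item 0.59 -> new Bin 4
  Item 0.51 -> new Bin 5
  Item 0.84 -> new Bin 6
  Item 0.71 -> new Bin 7
  Item 0.6 -> new Bin 8
  Item 0.54 -> new Bin 9
Total bins used = 9

9


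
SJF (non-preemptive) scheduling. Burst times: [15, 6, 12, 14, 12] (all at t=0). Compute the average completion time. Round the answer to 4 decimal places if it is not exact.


SJF order (ascending): [6, 12, 12, 14, 15]
Completion times:
  Job 1: burst=6, C=6
  Job 2: burst=12, C=18
  Job 3: burst=12, C=30
  Job 4: burst=14, C=44
  Job 5: burst=15, C=59
Average completion = 157/5 = 31.4

31.4


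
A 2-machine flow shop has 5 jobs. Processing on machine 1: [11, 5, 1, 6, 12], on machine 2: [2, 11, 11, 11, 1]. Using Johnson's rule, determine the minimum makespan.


Apply Johnson's rule:
  Group 1 (a <= b): [(3, 1, 11), (2, 5, 11), (4, 6, 11)]
  Group 2 (a > b): [(1, 11, 2), (5, 12, 1)]
Optimal job order: [3, 2, 4, 1, 5]
Schedule:
  Job 3: M1 done at 1, M2 done at 12
  Job 2: M1 done at 6, M2 done at 23
  Job 4: M1 done at 12, M2 done at 34
  Job 1: M1 done at 23, M2 done at 36
  Job 5: M1 done at 35, M2 done at 37
Makespan = 37

37


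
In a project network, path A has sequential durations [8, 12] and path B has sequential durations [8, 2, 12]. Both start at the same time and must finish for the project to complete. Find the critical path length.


Path A total = 8 + 12 = 20
Path B total = 8 + 2 + 12 = 22
Critical path = longest path = max(20, 22) = 22

22


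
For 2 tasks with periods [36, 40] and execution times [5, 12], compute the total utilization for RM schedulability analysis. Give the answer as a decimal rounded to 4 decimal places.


Compute individual utilizations (exact fractions):
  Task 1: C/T = 5/36 (approx. 0.1389)
  Task 2: C/T = 12/40 = 3/10 (approx. 0.3)
Total utilization U = 5/36 + 3/10 = 79/180
Rounded to 4 decimal places: U = 0.4389
RM (Liu & Layland) bound for 2 tasks = 0.828427; compare with U = 79/180 (approx. 0.438889)
U <= bound, so schedulable by RM sufficient condition.

0.4389


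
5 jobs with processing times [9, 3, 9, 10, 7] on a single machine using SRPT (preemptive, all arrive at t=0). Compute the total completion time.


Since all jobs arrive at t=0, SRPT equals SPT ordering.
SPT order: [3, 7, 9, 9, 10]
Completion times:
  Job 1: p=3, C=3
  Job 2: p=7, C=10
  Job 3: p=9, C=19
  Job 4: p=9, C=28
  Job 5: p=10, C=38
Total completion time = 3 + 10 + 19 + 28 + 38 = 98

98


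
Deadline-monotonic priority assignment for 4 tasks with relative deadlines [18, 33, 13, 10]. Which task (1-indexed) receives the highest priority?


Sort tasks by relative deadline (ascending):
  Task 4: deadline = 10
  Task 3: deadline = 13
  Task 1: deadline = 18
  Task 2: deadline = 33
Priority order (highest first): [4, 3, 1, 2]
Highest priority task = 4

4


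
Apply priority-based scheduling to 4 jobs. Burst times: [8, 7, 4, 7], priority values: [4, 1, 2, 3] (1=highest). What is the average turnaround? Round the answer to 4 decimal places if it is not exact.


Sort by priority (ascending = highest first):
Order: [(1, 7), (2, 4), (3, 7), (4, 8)]
Completion times:
  Priority 1, burst=7, C=7
  Priority 2, burst=4, C=11
  Priority 3, burst=7, C=18
  Priority 4, burst=8, C=26
Average turnaround = 62/4 = 15.5

15.5


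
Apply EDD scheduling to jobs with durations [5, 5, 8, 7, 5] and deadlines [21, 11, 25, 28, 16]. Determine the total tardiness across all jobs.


Sort by due date (EDD order): [(5, 11), (5, 16), (5, 21), (8, 25), (7, 28)]
Compute completion times and tardiness:
  Job 1: p=5, d=11, C=5, tardiness=max(0,5-11)=0
  Job 2: p=5, d=16, C=10, tardiness=max(0,10-16)=0
  Job 3: p=5, d=21, C=15, tardiness=max(0,15-21)=0
  Job 4: p=8, d=25, C=23, tardiness=max(0,23-25)=0
  Job 5: p=7, d=28, C=30, tardiness=max(0,30-28)=2
Total tardiness = 2

2


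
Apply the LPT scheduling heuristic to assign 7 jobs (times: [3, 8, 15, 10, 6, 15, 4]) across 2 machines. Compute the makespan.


Sort jobs in decreasing order (LPT): [15, 15, 10, 8, 6, 4, 3]
Assign each job to the least loaded machine:
  Machine 1: jobs [15, 10, 4, 3], load = 32
  Machine 2: jobs [15, 8, 6], load = 29
Makespan = max load = 32

32


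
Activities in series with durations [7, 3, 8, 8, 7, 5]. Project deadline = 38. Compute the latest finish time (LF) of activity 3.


LF(activity 3) = deadline - sum of successor durations
Successors: activities 4 through 6 with durations [8, 7, 5]
Sum of successor durations = 20
LF = 38 - 20 = 18

18


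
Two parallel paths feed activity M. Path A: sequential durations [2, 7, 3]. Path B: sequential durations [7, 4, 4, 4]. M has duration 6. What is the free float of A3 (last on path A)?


ES(A3) = sum of predecessors on chain A = 9
EF(A3) = ES + duration = 9 + 3 = 12
Successor of A3 is M. ES(M) = max(sum(A), sum(B)) = max(12, 19) = 19
Free float = ES(successor) - EF(current) = 19 - 12 = 7

7


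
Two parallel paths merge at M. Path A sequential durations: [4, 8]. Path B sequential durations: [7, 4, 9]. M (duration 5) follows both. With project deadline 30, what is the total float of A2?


Forward pass: ES(A2) = sum of predecessors on chain A = 4
EF = ES + duration = 4 + 8 = 12
Backward pass: LF(M) = deadline = 30; LS(M) = 30 - 5 = 25
LF(A2) = LS(M) - sum(successors on chain A) = 25 - 0 = 25
LS = LF - duration = 25 - 8 = 17
Total float = LS - ES = 17 - 4 = 13

13


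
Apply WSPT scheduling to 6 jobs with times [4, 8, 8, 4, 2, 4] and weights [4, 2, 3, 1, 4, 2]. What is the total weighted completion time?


Compute p/w ratios and sort ascending (WSPT): [(2, 4), (4, 4), (4, 2), (8, 3), (8, 2), (4, 1)]
Compute weighted completion times:
  Job (p=2,w=4): C=2, w*C=4*2=8
  Job (p=4,w=4): C=6, w*C=4*6=24
  Job (p=4,w=2): C=10, w*C=2*10=20
  Job (p=8,w=3): C=18, w*C=3*18=54
  Job (p=8,w=2): C=26, w*C=2*26=52
  Job (p=4,w=1): C=30, w*C=1*30=30
Total weighted completion time = 188

188


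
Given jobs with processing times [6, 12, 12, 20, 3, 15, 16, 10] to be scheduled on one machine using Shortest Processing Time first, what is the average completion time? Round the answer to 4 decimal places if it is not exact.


Sort jobs by processing time (SPT order): [3, 6, 10, 12, 12, 15, 16, 20]
Compute completion times sequentially:
  Job 1: processing = 3, completes at 3
  Job 2: processing = 6, completes at 9
  Job 3: processing = 10, completes at 19
  Job 4: processing = 12, completes at 31
  Job 5: processing = 12, completes at 43
  Job 6: processing = 15, completes at 58
  Job 7: processing = 16, completes at 74
  Job 8: processing = 20, completes at 94
Sum of completion times = 331
Average completion time = 331/8 = 41.375

41.375


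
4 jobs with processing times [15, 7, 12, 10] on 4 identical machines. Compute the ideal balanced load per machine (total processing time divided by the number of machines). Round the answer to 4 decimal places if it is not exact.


Total processing time = 15 + 7 + 12 + 10 = 44
Number of machines = 4
Ideal balanced load = 44 / 4 = 11.0

11.0


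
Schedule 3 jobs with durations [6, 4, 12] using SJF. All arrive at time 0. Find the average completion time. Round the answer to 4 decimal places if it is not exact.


SJF order (ascending): [4, 6, 12]
Completion times:
  Job 1: burst=4, C=4
  Job 2: burst=6, C=10
  Job 3: burst=12, C=22
Average completion = 36/3 = 12.0

12.0
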